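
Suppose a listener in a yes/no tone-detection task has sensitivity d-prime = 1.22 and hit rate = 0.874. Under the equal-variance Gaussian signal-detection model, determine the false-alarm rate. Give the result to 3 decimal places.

false-alarm rate = 0.470

z(hit rate) = z(0.874) = 1.1455
z(FA) = z(H) − d' = 1.1455 − 1.22 = -0.0745
false-alarm rate = Φ(-0.0745) = 0.4703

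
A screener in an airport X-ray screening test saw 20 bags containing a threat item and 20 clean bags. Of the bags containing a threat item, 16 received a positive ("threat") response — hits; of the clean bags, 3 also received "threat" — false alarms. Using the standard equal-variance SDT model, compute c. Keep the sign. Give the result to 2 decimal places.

c = 0.10

H = 16/20 = 0.8000
FA = 3/20 = 0.1500
z(0.8000) = 0.8416, z(0.1500) = -1.0364
c = −½·[z(H) + z(FA)] = −0.5 × (0.8416 + (-1.0364)) = 0.0974
c > 0: the screener has a conservative response bias.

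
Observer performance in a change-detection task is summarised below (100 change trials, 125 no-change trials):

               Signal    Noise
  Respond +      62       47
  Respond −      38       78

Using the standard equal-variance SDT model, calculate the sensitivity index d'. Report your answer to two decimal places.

H = 62/100 = 0.6200
FA = 47/125 = 0.3760
Φ⁻¹(0.6200) = 0.3055, Φ⁻¹(0.3760) = -0.3160
d' = z(H) − z(FA) = 0.3055 − (-0.3160) = 0.6215

d' = 0.62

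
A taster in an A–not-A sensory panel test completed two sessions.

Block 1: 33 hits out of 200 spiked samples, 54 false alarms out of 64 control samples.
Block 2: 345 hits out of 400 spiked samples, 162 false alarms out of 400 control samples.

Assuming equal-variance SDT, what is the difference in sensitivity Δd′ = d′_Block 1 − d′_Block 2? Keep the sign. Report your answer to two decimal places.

Δd′ = -3.32

Block 1: z(0.1650) = -0.974, z(0.8438) = 1.010, d' = -1.984
Block 2: z(0.8625) = 1.092, z(0.4050) = -0.240, d' = 1.332
Δd' = d'_Block 1 − d'_Block 2 = -1.984 − 1.332 = -3.316
Block 2 has the higher sensitivity.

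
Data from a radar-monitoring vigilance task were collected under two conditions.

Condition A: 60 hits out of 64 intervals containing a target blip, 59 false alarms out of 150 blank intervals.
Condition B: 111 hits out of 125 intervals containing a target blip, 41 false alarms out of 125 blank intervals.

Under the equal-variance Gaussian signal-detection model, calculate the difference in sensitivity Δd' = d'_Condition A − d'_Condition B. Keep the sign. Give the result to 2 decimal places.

Δd' = 0.14

Condition A: z(0.9375) = 1.534, z(0.3933) = -0.271, d' = 1.805
Condition B: z(0.8880) = 1.216, z(0.3280) = -0.445, d' = 1.661
Δd' = d'_Condition A − d'_Condition B = 1.805 − 1.661 = 0.144
Condition A has the higher sensitivity.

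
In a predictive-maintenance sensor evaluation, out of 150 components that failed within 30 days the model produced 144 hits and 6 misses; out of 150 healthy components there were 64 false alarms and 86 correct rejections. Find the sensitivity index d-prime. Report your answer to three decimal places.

d-prime = 1.936

H = 144/150 = 0.9600
FA = 64/150 = 0.4267
z(H) = z(0.9600) = 1.7507
z(FA) = z(0.4267) = -0.1848
d' = z(H) − z(FA) = 1.7507 − (-0.1848) = 1.9355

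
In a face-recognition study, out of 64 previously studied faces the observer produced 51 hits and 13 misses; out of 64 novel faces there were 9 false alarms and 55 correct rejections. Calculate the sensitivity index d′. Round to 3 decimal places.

H = 51/64 = 0.7969
FA = 9/64 = 0.1406
z(0.7969) = 0.8306, z(0.1406) = -1.0776
d' = z(H) − z(FA) = 0.8306 − (-1.0776) = 1.9082

d′ = 1.908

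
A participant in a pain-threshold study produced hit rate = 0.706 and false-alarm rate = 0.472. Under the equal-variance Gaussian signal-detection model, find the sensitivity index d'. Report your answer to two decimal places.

z(0.706) = 0.542, z(0.472) = -0.070
d' = z(H) − z(FA) = 0.542 − (-0.070) = 0.612

d' = 0.61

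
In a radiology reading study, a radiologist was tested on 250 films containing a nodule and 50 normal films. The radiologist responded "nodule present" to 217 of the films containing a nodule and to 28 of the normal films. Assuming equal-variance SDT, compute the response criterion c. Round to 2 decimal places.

c = -0.63

H = 217/250 = 0.8680
FA = 28/50 = 0.5600
Φ⁻¹(H) = 1.117
Φ⁻¹(FA) = 0.151
c = −½·[z(H) + z(FA)] = −0.5 × (1.117 + 0.151) = -0.634
c < 0: the radiologist has a liberal response bias.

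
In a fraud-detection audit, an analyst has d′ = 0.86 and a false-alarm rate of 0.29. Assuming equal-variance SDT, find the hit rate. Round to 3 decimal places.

z(false-alarm rate) = z(0.29) = -0.5534
z(H) = z(FA) + d' = -0.5534 + 0.86 = 0.3066
hit rate = Φ(0.3066) = 0.6204

hit rate = 0.620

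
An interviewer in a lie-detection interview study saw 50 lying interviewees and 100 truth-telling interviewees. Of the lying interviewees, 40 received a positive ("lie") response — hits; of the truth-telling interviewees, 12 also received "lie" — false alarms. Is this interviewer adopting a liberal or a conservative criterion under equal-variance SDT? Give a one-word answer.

conservative

z(H) = 0.842, z(FA) = -1.175
c = −½·(z(H) + z(FA)) = 0.1665
c > 0 → conservative criterion (biased toward responding “no”).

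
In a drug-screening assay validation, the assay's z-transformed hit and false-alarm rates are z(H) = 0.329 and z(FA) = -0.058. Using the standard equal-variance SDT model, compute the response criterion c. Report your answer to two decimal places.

c = −½·[z(H) + z(FA)] = −½·(0.329 + (-0.058)) = -0.1355
c < 0: the assay has a liberal response bias.

c = -0.14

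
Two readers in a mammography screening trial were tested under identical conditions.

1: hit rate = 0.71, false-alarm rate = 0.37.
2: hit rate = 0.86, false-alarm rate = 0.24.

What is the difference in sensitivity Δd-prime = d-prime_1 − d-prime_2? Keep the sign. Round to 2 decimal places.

Δd-prime = -0.90

1: z(0.71) = 0.553, z(0.37) = -0.332, d' = 0.885
2: z(0.86) = 1.080, z(0.24) = -0.706, d' = 1.786
Δd' = d'_1 − d'_2 = 0.885 − 1.786 = -0.901
2 has the higher sensitivity.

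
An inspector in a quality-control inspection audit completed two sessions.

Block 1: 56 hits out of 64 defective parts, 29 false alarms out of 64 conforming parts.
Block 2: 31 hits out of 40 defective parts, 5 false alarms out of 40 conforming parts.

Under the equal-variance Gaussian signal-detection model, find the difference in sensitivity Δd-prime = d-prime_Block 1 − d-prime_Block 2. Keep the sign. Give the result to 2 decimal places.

Δd-prime = -0.64

Block 1: z(0.8750) = 1.150, z(0.4531) = -0.118, d' = 1.268
Block 2: z(0.7750) = 0.755, z(0.1250) = -1.150, d' = 1.905
Δd' = d'_Block 1 − d'_Block 2 = 1.268 − 1.905 = -0.637
Block 2 has the higher sensitivity.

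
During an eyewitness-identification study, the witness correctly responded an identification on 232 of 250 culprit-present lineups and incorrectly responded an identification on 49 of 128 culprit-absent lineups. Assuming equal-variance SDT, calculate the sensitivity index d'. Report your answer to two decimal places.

H = 232/250 = 0.9280
FA = 49/128 = 0.3828
z(0.9280) = 1.4611, z(0.3828) = -0.2981
d' = z(H) − z(FA) = 1.4611 − (-0.2981) = 1.7592

d' = 1.76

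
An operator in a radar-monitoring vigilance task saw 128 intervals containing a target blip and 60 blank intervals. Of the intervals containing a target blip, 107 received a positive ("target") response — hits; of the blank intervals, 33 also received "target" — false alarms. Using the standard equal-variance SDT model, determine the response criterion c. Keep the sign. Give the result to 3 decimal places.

c = -0.552

H = 107/128 = 0.8359
FA = 33/60 = 0.5500
z(0.8359) = 0.9777, z(0.5500) = 0.1257
c = −½·[z(H) + z(FA)] = −0.5 × (0.9777 + 0.1257) = -0.5517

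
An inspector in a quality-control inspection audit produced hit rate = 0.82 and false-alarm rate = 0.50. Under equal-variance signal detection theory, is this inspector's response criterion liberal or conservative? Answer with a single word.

z(H) = 0.915, z(FA) = 0.000
c = −½·(z(H) + z(FA)) = -0.4575
c < 0 → liberal criterion (biased toward responding “yes”).

liberal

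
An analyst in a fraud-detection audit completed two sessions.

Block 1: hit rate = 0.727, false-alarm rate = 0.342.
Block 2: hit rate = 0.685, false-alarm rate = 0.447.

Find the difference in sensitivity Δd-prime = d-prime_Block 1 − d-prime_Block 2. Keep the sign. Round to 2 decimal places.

Δd-prime = 0.40

Block 1: z(0.727) = 0.604, z(0.342) = -0.407, d' = 1.011
Block 2: z(0.685) = 0.482, z(0.447) = -0.133, d' = 0.615
Δd' = d'_Block 1 − d'_Block 2 = 1.011 − 0.615 = 0.396
Block 1 has the higher sensitivity.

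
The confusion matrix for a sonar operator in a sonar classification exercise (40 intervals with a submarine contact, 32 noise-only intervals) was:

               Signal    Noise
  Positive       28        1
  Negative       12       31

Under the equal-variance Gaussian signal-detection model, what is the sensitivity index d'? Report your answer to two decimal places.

d' = 2.39

H = 28/40 = 0.7000
FA = 1/32 = 0.0312
z(H) = 0.524
z(FA) = -1.863
d' = z(H) − z(FA) = 0.524 − (-1.863) = 2.387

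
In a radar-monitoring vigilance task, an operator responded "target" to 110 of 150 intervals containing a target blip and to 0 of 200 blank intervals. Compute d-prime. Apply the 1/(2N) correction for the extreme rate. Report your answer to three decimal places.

d-prime = 3.430

The false-alarm rate is 0/200 = 0, so apply the 1/(2N) correction: FA → 1/(2·200) = 0.00250.
z(H) = z(0.73333) = 0.6229
z(FA) = z(0.00250) = -2.8070
d' = 0.6229 − (-2.8070) = 3.4299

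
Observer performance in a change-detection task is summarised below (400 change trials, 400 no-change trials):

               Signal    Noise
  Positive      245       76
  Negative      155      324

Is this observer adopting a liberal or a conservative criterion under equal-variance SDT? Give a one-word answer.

z(H) = 0.286, z(FA) = -0.878
c = −½·(z(H) + z(FA)) = 0.296
c > 0 → conservative criterion (biased toward responding “no”).

conservative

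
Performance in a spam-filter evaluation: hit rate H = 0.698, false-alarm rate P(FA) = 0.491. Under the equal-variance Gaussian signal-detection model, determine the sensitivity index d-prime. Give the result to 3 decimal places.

z(H) = z(0.698) = 0.5187
z(FA) = z(0.491) = -0.0226
d' = z(H) − z(FA) = 0.5187 − (-0.0226) = 0.5413

d-prime = 0.541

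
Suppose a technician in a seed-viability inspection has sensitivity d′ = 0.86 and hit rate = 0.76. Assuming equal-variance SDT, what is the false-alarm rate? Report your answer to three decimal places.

z(hit rate) = z(0.76) = 0.7063
z(FA) = z(H) − d' = 0.7063 − 0.86 = -0.1537
false-alarm rate = Φ(-0.1537) = 0.4389

false-alarm rate = 0.439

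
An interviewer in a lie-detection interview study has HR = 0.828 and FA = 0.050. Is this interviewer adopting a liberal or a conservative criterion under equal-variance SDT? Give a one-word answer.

z(H) = 0.946, z(FA) = -1.645
c = −½·(z(H) + z(FA)) = 0.3495
c > 0 → conservative criterion (biased toward responding “no”).

conservative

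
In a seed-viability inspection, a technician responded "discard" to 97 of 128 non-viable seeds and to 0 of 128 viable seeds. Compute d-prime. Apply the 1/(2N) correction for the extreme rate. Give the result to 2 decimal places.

The false-alarm rate is 0/128 = 0, so apply the 1/(2N) correction: FA → 1/(2·128) = 0.00391.
z(H) = z(0.75781) = 0.699
z(FA) = z(0.00391) = -2.660
d' = 0.699 − (-2.660) = 3.359

d-prime = 3.36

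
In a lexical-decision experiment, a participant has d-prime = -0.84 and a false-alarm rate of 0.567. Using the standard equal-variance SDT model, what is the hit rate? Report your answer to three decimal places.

hit rate = 0.251

z(false-alarm rate) = z(0.567) = 0.1687
z(H) = z(FA) + d' = 0.1687 + (-0.84) = -0.6713
hit rate = Φ(-0.6713) = 0.2510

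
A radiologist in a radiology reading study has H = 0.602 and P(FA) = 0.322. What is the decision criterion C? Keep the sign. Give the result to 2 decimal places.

Φ⁻¹(H) = 0.2585
Φ⁻¹(FA) = -0.4621
c = −½·[z(H) + z(FA)] = −0.5 × (0.2585 + (-0.4621)) = 0.1018
c > 0: the radiologist has a conservative response bias.

C = 0.10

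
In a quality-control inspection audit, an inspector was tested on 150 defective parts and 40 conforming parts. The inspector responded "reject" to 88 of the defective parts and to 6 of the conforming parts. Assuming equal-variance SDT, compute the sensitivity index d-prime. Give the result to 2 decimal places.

H = 88/150 = 0.5867
FA = 6/40 = 0.1500
Φ⁻¹(H) = Φ⁻¹(0.5867) = 0.219
Φ⁻¹(FA) = Φ⁻¹(0.1500) = -1.036
d' = z(H) − z(FA) = 0.219 − (-1.036) = 1.255

d-prime = 1.26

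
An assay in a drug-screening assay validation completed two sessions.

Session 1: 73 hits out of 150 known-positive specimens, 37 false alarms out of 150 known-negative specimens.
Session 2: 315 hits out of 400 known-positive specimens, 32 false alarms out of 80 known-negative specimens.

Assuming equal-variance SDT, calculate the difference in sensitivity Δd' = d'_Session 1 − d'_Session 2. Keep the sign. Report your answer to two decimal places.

Session 1: z(0.4867) = -0.033, z(0.2467) = -0.685, d' = 0.652
Session 2: z(0.7875) = 0.798, z(0.4000) = -0.253, d' = 1.051
Δd' = d'_Session 1 − d'_Session 2 = 0.652 − 1.051 = -0.399
Session 2 has the higher sensitivity.

Δd' = -0.40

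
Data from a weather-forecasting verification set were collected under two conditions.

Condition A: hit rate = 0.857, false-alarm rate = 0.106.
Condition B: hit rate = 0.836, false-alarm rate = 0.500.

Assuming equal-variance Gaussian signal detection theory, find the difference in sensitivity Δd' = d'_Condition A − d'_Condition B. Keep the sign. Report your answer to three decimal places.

Condition A: z(0.857) = 1.0669, z(0.106) = -1.2481, d' = 2.3150
Condition B: z(0.836) = 0.9782, z(0.500) = 0.0000, d' = 0.9782
Δd' = d'_Condition A − d'_Condition B = 2.3150 − 0.9782 = 1.3368
Condition A has the higher sensitivity.

Δd' = 1.337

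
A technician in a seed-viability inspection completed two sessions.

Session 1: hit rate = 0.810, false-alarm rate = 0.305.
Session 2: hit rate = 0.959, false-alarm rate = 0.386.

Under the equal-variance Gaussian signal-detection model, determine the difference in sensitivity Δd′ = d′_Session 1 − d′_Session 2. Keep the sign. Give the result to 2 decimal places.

Session 1: z(0.810) = 0.878, z(0.305) = -0.510, d' = 1.388
Session 2: z(0.959) = 1.739, z(0.386) = -0.290, d' = 2.029
Δd' = d'_Session 1 − d'_Session 2 = 1.388 − 2.029 = -0.641
Session 2 has the higher sensitivity.

Δd′ = -0.64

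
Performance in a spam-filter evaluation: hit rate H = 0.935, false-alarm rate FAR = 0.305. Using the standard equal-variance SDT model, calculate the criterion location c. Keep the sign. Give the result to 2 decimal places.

c = -0.50

z(H) = z(0.935) = 1.5141
z(FA) = z(0.305) = -0.5101
c = −½·[z(H) + z(FA)] = −0.5 × (1.5141 + (-0.5101)) = -0.5020
c < 0: the classifier has a liberal response bias.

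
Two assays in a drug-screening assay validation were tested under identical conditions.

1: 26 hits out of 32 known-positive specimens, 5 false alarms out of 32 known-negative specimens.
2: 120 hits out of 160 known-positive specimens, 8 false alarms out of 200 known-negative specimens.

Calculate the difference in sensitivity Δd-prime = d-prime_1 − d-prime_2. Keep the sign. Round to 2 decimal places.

1: z(0.8125) = 0.887, z(0.1562) = -1.010, d' = 1.897
2: z(0.7500) = 0.674, z(0.0400) = -1.751, d' = 2.425
Δd' = d'_1 − d'_2 = 1.897 − 2.425 = -0.528
2 has the higher sensitivity.

Δd-prime = -0.53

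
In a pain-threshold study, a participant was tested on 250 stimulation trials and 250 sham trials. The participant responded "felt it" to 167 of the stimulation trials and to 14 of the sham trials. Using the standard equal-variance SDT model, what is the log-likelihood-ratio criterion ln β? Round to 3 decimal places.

H = 167/250 = 0.6680
FA = 14/250 = 0.0560
Φ⁻¹(H) = 0.4344
Φ⁻¹(FA) = -1.5893
ln β = −½·[z(H)² − z(FA)²] = −0.5 × (0.1887 − 2.5259) = 1.1686

ln β = 1.169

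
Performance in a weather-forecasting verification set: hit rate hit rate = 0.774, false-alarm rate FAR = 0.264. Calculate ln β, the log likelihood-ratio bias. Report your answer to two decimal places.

z(H) = z(0.774) = 0.752
z(FA) = z(0.264) = -0.631
ln β = −½·[z(H)² − z(FA)²] = −0.5 × (0.566 − 0.398) = -0.084

ln β = -0.08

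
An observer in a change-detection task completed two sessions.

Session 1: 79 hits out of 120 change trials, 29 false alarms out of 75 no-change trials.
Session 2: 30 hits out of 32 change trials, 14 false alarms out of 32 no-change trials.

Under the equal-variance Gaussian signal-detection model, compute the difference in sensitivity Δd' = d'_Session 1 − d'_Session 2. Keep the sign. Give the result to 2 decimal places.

Session 1: z(0.6583) = 0.408, z(0.3867) = -0.288, d' = 0.696
Session 2: z(0.9375) = 1.534, z(0.4375) = -0.157, d' = 1.691
Δd' = d'_Session 1 − d'_Session 2 = 0.696 − 1.691 = -0.995
Session 2 has the higher sensitivity.

Δd' = -1.00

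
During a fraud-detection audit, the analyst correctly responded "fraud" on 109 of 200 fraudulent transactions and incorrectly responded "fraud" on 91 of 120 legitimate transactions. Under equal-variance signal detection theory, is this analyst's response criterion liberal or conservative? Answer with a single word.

liberal

z(H) = 0.113, z(FA) = 0.701
c = −½·(z(H) + z(FA)) = -0.407
c < 0 → liberal criterion (biased toward responding “yes”).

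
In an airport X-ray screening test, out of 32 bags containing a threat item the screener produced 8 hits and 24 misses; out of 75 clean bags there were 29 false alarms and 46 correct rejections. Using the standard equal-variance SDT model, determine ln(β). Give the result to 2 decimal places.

H = 8/32 = 0.2500
FA = 29/75 = 0.3867
z(0.2500) = -0.674, z(0.3867) = -0.288
ln β = −½·[z(H)² − z(FA)²] = −0.5 × (0.454 − 0.083) = -0.1855

ln β = -0.19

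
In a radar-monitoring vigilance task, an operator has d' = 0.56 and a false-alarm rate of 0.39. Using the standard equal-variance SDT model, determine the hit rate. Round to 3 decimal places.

z(false-alarm rate) = z(0.39) = -0.2793
z(H) = z(FA) + d' = -0.2793 + 0.56 = 0.2807
hit rate = Φ(0.2807) = 0.6105

hit rate = 0.611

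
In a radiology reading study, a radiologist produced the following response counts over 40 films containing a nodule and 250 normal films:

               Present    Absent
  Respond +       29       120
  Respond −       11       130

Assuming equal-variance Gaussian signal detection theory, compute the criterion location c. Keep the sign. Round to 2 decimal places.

c = -0.27

H = 29/40 = 0.7250
FA = 120/250 = 0.4800
Φ⁻¹(H) = 0.5978
Φ⁻¹(FA) = -0.0502
c = −½·[z(H) + z(FA)] = −0.5 × (0.5978 + (-0.0502)) = -0.2738
c < 0: the radiologist has a liberal response bias.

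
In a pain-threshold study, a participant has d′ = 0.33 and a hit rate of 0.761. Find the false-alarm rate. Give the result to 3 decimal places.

false-alarm rate = 0.648

z(hit rate) = z(0.761) = 0.7095
z(FA) = z(H) − d' = 0.7095 − 0.33 = 0.3795
false-alarm rate = Φ(0.3795) = 0.6478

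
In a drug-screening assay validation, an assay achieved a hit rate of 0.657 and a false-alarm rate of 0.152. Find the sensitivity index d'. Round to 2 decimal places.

d' = 1.43

Φ⁻¹(0.657) = 0.404, Φ⁻¹(0.152) = -1.028
d' = z(H) − z(FA) = 0.404 − (-1.028) = 1.432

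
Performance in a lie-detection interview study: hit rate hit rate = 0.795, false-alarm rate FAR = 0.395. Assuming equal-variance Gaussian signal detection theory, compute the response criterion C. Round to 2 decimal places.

C = -0.28

Φ⁻¹(0.795) = 0.824, Φ⁻¹(0.395) = -0.266
c = −½·[z(H) + z(FA)] = −0.5 × (0.824 + (-0.266)) = -0.279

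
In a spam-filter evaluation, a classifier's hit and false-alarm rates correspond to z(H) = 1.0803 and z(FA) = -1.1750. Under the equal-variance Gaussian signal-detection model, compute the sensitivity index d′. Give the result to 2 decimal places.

d' = z(H) − z(FA) = 1.0803 − (-1.1750) = 2.2553

d′ = 2.26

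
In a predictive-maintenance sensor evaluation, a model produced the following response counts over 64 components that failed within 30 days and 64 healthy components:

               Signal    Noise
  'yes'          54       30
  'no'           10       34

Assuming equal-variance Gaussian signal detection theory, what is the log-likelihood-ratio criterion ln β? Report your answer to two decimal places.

ln β = -0.51

H = 54/64 = 0.8438
FA = 30/64 = 0.4688
z(H) = z(0.8438) = 1.010
z(FA) = z(0.4688) = -0.078
ln β = −½·[z(H)² − z(FA)²] = −0.5 × (1.020 − 0.006) = -0.507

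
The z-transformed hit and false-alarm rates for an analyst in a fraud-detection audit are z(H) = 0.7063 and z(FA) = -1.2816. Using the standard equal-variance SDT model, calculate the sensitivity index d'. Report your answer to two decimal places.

d' = z(H) − z(FA) = 0.7063 − (-1.2816) = 1.9879

d' = 1.99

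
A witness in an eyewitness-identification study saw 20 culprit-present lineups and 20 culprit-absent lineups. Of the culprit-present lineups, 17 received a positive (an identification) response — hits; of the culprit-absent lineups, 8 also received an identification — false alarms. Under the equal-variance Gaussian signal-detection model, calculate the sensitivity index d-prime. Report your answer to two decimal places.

H = 17/20 = 0.8500
FA = 8/20 = 0.4000
Φ⁻¹(H) = 1.036
Φ⁻¹(FA) = -0.253
d' = z(H) − z(FA) = 1.036 − (-0.253) = 1.289

d-prime = 1.29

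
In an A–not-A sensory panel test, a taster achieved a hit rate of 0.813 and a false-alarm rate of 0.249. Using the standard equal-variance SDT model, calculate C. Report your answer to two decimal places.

C = -0.11

z(0.813) = 0.8890, z(0.249) = -0.6776
c = −½·[z(H) + z(FA)] = −0.5 × (0.8890 + (-0.6776)) = -0.1057
c < 0: the taster has a liberal response bias.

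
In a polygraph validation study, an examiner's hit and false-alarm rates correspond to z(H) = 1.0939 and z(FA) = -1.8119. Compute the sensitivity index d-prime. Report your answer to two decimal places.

d' = z(H) − z(FA) = 1.0939 − (-1.8119) = 2.9058

d-prime = 2.91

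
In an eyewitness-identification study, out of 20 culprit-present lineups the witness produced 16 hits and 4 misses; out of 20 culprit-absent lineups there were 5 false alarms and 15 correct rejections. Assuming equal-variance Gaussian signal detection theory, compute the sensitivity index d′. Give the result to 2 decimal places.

d′ = 1.52

H = 16/20 = 0.8000
FA = 5/20 = 0.2500
z(H) = 0.8416
z(FA) = -0.6745
d' = z(H) − z(FA) = 0.8416 − (-0.6745) = 1.5161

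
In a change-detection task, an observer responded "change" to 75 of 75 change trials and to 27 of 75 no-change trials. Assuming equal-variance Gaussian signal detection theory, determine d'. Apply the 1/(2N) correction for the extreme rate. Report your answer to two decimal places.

The hit rate is 75/75 = 1, so apply the 1/(2N) correction: H → 1 − 1/(2·75) = 0.99333.
z(H) = z(0.99333) = 2.475
z(FA) = z(0.36000) = -0.358
d' = 2.475 − (-0.358) = 2.833

d' = 2.83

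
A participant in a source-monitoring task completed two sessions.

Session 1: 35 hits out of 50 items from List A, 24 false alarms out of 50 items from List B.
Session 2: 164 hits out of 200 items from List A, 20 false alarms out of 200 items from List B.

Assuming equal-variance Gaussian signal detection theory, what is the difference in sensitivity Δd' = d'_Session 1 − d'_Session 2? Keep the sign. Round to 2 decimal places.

Δd' = -1.62

Session 1: z(0.7000) = 0.524, z(0.4800) = -0.050, d' = 0.574
Session 2: z(0.8200) = 0.915, z(0.1000) = -1.282, d' = 2.197
Δd' = d'_Session 1 − d'_Session 2 = 0.574 − 2.197 = -1.623
Session 2 has the higher sensitivity.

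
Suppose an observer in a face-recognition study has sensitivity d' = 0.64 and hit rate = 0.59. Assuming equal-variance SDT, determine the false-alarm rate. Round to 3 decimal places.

z(hit rate) = z(0.59) = 0.2275
z(FA) = z(H) − d' = 0.2275 − 0.64 = -0.4125
false-alarm rate = Φ(-0.4125) = 0.3400

false-alarm rate = 0.340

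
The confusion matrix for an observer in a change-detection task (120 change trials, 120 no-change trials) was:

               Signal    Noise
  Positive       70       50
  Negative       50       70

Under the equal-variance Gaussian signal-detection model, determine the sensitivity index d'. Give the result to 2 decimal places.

d' = 0.42

H = 70/120 = 0.5833
FA = 50/120 = 0.4167
z(0.5833) = 0.210, z(0.4167) = -0.210
d' = z(H) − z(FA) = 0.210 − (-0.210) = 0.420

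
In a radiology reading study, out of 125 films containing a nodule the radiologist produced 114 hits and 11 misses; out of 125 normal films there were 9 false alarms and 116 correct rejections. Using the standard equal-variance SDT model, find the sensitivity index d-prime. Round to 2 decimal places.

H = 114/125 = 0.9120
FA = 9/125 = 0.0720
z(H) = 1.353
z(FA) = -1.461
d' = z(H) − z(FA) = 1.353 − (-1.461) = 2.814

d-prime = 2.81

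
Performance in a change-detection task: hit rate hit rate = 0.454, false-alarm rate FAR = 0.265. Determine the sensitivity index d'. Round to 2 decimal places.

z(H) = z(0.454) = -0.1156
z(FA) = z(0.265) = -0.6280
d' = z(H) − z(FA) = -0.1156 − (-0.6280) = 0.5124

d' = 0.51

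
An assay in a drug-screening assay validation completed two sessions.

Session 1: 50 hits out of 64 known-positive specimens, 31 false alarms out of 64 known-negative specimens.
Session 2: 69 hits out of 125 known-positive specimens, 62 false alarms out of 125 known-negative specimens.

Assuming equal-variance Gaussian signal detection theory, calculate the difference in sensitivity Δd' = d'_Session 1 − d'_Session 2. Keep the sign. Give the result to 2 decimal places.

Δd' = 0.67

Session 1: z(0.7812) = 0.776, z(0.4844) = -0.039, d' = 0.815
Session 2: z(0.5520) = 0.131, z(0.4960) = -0.010, d' = 0.141
Δd' = d'_Session 1 − d'_Session 2 = 0.815 − 0.141 = 0.674
Session 1 has the higher sensitivity.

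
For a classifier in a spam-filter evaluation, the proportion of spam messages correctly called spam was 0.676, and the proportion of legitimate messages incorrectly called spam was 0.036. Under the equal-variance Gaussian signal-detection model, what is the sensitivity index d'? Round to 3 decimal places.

Φ⁻¹(H) = Φ⁻¹(0.676) = 0.4565
Φ⁻¹(FA) = Φ⁻¹(0.036) = -1.7991
d' = z(H) − z(FA) = 0.4565 − (-1.7991) = 2.2556

d' = 2.256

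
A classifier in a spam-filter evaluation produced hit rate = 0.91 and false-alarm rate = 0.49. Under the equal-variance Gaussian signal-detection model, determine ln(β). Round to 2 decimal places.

z(H) = z(0.91) = 1.341
z(FA) = z(0.49) = -0.025
ln β = −½·[z(H)² − z(FA)²] = −0.5 × (1.798 − 0.001) = -0.8985

ln β = -0.90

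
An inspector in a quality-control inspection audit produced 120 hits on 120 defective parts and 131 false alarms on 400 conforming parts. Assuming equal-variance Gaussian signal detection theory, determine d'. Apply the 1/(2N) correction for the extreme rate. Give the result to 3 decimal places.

d' = 3.085

The hit rate is 120/120 = 1, so apply the 1/(2N) correction: H → 1 − 1/(2·120) = 0.99583.
z(H) = z(0.99583) = 2.6380
z(FA) = z(0.32750) = -0.4468
d' = 2.6380 − (-0.4468) = 3.0848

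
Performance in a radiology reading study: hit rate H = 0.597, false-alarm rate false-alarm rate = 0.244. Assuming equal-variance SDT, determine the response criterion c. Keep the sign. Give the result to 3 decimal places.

c = 0.224

z(0.597) = 0.2456, z(0.244) = -0.6935
c = −½·[z(H) + z(FA)] = −0.5 × (0.2456 + (-0.6935)) = 0.22395
c > 0: the radiologist has a conservative response bias.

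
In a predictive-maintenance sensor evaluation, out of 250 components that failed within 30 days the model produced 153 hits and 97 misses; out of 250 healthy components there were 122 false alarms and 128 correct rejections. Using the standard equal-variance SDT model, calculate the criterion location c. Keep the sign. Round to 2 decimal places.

c = -0.13

H = 153/250 = 0.6120
FA = 122/250 = 0.4880
z(H) = z(0.6120) = 0.2845
z(FA) = z(0.4880) = -0.0301
c = −½·[z(H) + z(FA)] = −0.5 × (0.2845 + (-0.0301)) = -0.1272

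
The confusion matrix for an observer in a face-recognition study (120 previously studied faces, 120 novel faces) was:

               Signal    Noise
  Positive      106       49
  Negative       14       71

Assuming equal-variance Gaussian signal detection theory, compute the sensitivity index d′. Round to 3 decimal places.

H = 106/120 = 0.8833
FA = 49/120 = 0.4083
z(H) = z(0.8833) = 1.1916
z(FA) = z(0.4083) = -0.2319
d' = z(H) − z(FA) = 1.1916 − (-0.2319) = 1.4235

d′ = 1.424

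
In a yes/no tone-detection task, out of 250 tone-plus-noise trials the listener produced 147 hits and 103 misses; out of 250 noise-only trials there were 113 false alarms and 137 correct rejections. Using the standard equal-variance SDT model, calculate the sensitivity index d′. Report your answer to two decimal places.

H = 147/250 = 0.5880
FA = 113/250 = 0.4520
Φ⁻¹(H) = 0.2224
Φ⁻¹(FA) = -0.1206
d' = z(H) − z(FA) = 0.2224 − (-0.1206) = 0.3430

d′ = 0.34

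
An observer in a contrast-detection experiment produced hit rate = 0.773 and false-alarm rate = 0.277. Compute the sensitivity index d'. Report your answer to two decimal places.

z(H) = 0.749
z(FA) = -0.592
d' = z(H) − z(FA) = 0.749 − (-0.592) = 1.341

d' = 1.34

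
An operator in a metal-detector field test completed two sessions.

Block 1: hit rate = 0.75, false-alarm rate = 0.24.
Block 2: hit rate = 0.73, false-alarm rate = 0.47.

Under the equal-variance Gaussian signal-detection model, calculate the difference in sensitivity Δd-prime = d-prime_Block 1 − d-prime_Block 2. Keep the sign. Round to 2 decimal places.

Δd-prime = 0.69

Block 1: z(0.75) = 0.674, z(0.24) = -0.706, d' = 1.380
Block 2: z(0.73) = 0.613, z(0.47) = -0.075, d' = 0.688
Δd' = d'_Block 1 − d'_Block 2 = 1.380 − 0.688 = 0.692
Block 1 has the higher sensitivity.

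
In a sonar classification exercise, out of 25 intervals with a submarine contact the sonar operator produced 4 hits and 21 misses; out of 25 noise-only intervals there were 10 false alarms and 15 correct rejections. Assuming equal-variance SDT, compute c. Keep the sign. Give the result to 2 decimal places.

c = 0.62

H = 4/25 = 0.1600
FA = 10/25 = 0.4000
z(H) = -0.994
z(FA) = -0.253
c = −½·[z(H) + z(FA)] = −0.5 × (-0.994 + (-0.253)) = 0.6235
c > 0: the sonar operator has a conservative response bias.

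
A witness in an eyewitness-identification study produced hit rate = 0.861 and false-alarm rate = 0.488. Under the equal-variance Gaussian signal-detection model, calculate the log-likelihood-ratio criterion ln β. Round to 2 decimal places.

z(0.861) = 1.085, z(0.488) = -0.030
ln β = −½·[z(H)² − z(FA)²] = −0.5 × (1.177 − 0.001) = -0.588

ln β = -0.59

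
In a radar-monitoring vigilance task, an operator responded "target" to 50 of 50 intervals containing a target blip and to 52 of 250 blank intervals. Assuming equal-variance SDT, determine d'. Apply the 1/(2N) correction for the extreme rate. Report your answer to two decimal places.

The hit rate is 50/50 = 1, so apply the 1/(2N) correction: H → 1 − 1/(2·50) = 0.99000.
z(H) = z(0.99000) = 2.326
z(FA) = z(0.20800) = -0.813
d' = 2.326 − (-0.813) = 3.139

d' = 3.14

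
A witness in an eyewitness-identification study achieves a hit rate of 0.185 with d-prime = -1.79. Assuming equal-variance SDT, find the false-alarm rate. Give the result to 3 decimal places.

z(hit rate) = z(0.185) = -0.8965
z(FA) = z(H) − d' = -0.8965 − (-1.79) = 0.8935
false-alarm rate = Φ(0.8935) = 0.8142

false-alarm rate = 0.814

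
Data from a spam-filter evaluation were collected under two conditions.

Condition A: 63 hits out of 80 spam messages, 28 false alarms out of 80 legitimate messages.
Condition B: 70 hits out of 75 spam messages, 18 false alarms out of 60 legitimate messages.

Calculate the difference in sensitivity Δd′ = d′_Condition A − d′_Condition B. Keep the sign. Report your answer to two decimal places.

Condition A: z(0.7875) = 0.798, z(0.3500) = -0.385, d' = 1.183
Condition B: z(0.9333) = 1.501, z(0.3000) = -0.524, d' = 2.025
Δd' = d'_Condition A − d'_Condition B = 1.183 − 2.025 = -0.842
Condition B has the higher sensitivity.

Δd′ = -0.84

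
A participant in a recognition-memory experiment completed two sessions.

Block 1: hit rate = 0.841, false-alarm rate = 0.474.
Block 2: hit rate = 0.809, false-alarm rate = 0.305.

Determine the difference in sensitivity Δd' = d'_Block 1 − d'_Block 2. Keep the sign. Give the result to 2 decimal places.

Block 1: z(0.841) = 0.999, z(0.474) = -0.065, d' = 1.064
Block 2: z(0.809) = 0.874, z(0.305) = -0.510, d' = 1.384
Δd' = d'_Block 1 − d'_Block 2 = 1.064 − 1.384 = -0.320
Block 2 has the higher sensitivity.

Δd' = -0.32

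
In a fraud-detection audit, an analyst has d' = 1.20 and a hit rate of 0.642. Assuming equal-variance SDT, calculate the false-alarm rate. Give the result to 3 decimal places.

false-alarm rate = 0.202

z(hit rate) = z(0.642) = 0.3638
z(FA) = z(H) − d' = 0.3638 − 1.20 = -0.8362
false-alarm rate = Φ(-0.8362) = 0.2015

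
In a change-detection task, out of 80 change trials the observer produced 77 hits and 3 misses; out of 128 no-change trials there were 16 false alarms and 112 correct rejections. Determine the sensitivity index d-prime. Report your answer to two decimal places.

H = 77/80 = 0.9625
FA = 16/128 = 0.1250
z(H) = z(0.9625) = 1.780
z(FA) = z(0.1250) = -1.150
d' = z(H) − z(FA) = 1.780 − (-1.150) = 2.930

d-prime = 2.93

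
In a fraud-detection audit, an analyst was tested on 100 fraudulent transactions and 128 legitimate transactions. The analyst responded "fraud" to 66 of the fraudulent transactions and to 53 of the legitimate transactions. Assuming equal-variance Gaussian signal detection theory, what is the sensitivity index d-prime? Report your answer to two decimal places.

d-prime = 0.63

H = 66/100 = 0.6600
FA = 53/128 = 0.4141
z(H) = z(0.6600) = 0.412
z(FA) = z(0.4141) = -0.217
d' = z(H) − z(FA) = 0.412 − (-0.217) = 0.629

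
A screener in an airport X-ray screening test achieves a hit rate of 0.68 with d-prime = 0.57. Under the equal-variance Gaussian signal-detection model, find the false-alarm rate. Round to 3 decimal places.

false-alarm rate = 0.459

z(hit rate) = z(0.68) = 0.4677
z(FA) = z(H) − d' = 0.4677 − 0.57 = -0.1023
false-alarm rate = Φ(-0.1023) = 0.4593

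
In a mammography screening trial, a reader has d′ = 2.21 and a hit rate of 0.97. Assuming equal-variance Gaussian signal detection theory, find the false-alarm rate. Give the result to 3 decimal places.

false-alarm rate = 0.371

z(hit rate) = z(0.97) = 1.8808
z(FA) = z(H) − d' = 1.8808 − 2.21 = -0.3292
false-alarm rate = Φ(-0.3292) = 0.3710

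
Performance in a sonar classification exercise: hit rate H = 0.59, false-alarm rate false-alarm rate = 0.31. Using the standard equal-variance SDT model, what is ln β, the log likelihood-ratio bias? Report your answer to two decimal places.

ln β = 0.10

Φ⁻¹(H) = Φ⁻¹(0.59) = 0.228
Φ⁻¹(FA) = Φ⁻¹(0.31) = -0.496
ln β = −½·[z(H)² − z(FA)²] = −0.5 × (0.052 − 0.246) = 0.097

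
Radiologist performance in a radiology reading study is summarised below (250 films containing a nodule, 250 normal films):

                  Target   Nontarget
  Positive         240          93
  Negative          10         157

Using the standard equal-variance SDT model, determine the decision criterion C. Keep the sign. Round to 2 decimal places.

C = -0.71

H = 240/250 = 0.9600
FA = 93/250 = 0.3720
z(H) = z(0.9600) = 1.751
z(FA) = z(0.3720) = -0.327
c = −½·[z(H) + z(FA)] = −0.5 × (1.751 + (-0.327)) = -0.712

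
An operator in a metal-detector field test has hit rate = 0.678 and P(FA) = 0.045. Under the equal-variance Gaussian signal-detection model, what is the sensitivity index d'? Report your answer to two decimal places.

d' = 2.16

z(0.678) = 0.462, z(0.045) = -1.695
d' = z(H) − z(FA) = 0.462 − (-1.695) = 2.157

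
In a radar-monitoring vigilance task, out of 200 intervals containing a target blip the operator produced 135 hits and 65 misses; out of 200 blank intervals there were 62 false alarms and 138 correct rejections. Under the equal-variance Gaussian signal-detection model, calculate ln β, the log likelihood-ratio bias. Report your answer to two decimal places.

ln β = 0.02

H = 135/200 = 0.6750
FA = 62/200 = 0.3100
z(H) = z(0.6750) = 0.454
z(FA) = z(0.3100) = -0.496
ln β = −½·[z(H)² − z(FA)²] = −0.5 × (0.206 − 0.246) = 0.020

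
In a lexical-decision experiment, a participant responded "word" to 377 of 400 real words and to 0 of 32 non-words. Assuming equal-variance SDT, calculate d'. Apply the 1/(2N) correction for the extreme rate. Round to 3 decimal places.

d' = 3.730

The false-alarm rate is 0/32 = 0, so apply the 1/(2N) correction: FA → 1/(2·32) = 0.01562.
z(H) = z(0.94250) = 1.5761
z(FA) = z(0.01562) = -2.1540
d' = 1.5761 − (-2.1540) = 3.7301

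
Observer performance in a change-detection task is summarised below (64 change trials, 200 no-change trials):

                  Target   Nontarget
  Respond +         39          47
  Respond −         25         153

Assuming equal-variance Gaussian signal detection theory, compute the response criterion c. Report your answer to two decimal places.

c = 0.22

H = 39/64 = 0.6094
FA = 47/200 = 0.2350
z(0.6094) = 0.2778, z(0.2350) = -0.7225
c = −½·[z(H) + z(FA)] = −0.5 × (0.2778 + (-0.7225)) = 0.22235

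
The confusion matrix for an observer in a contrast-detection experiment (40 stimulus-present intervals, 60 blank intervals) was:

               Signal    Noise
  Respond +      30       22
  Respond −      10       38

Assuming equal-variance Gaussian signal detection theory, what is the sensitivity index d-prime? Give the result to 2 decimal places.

H = 30/40 = 0.7500
FA = 22/60 = 0.3667
Φ⁻¹(0.7500) = 0.6745, Φ⁻¹(0.3667) = -0.3406
d' = z(H) − z(FA) = 0.6745 − (-0.3406) = 1.0151

d-prime = 1.02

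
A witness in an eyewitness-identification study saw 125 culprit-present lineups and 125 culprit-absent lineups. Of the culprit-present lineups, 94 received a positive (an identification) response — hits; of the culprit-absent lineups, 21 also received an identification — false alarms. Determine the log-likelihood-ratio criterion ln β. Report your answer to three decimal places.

H = 94/125 = 0.7520
FA = 21/125 = 0.1680
z(H) = 0.6808
z(FA) = -0.9621
ln β = −½·[z(H)² − z(FA)²] = −0.5 × (0.4635 − 0.9256) = 0.23105

ln β = 0.231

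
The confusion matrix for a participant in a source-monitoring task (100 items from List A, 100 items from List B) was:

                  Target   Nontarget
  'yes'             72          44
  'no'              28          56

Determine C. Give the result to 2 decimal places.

C = -0.22

H = 72/100 = 0.7200
FA = 44/100 = 0.4400
Φ⁻¹(0.7200) = 0.5828, Φ⁻¹(0.4400) = -0.1510
c = −½·[z(H) + z(FA)] = −0.5 × (0.5828 + (-0.1510)) = -0.2159
c < 0: the participant has a liberal response bias.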